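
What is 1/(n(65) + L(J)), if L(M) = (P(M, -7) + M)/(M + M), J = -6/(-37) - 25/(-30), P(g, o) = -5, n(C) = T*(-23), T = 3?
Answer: -442/31387 ≈ -0.014082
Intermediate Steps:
n(C) = -69 (n(C) = 3*(-23) = -69)
J = 221/222 (J = -6*(-1/37) - 25*(-1/30) = 6/37 + ⅚ = 221/222 ≈ 0.99550)
L(M) = (-5 + M)/(2*M) (L(M) = (-5 + M)/(M + M) = (-5 + M)/((2*M)) = (-5 + M)*(1/(2*M)) = (-5 + M)/(2*M))
1/(n(65) + L(J)) = 1/(-69 + (-5 + 221/222)/(2*(221/222))) = 1/(-69 + (½)*(222/221)*(-889/222)) = 1/(-69 - 889/442) = 1/(-31387/442) = -442/31387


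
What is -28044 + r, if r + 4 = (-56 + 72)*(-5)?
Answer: -28128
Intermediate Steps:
r = -84 (r = -4 + (-56 + 72)*(-5) = -4 + 16*(-5) = -4 - 80 = -84)
-28044 + r = -28044 - 84 = -28128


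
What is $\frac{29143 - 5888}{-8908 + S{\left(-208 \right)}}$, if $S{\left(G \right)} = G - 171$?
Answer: $- \frac{23255}{9287} \approx -2.504$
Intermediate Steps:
$S{\left(G \right)} = -171 + G$
$\frac{29143 - 5888}{-8908 + S{\left(-208 \right)}} = \frac{29143 - 5888}{-8908 - 379} = \frac{23255}{-8908 - 379} = \frac{23255}{-9287} = 23255 \left(- \frac{1}{9287}\right) = - \frac{23255}{9287}$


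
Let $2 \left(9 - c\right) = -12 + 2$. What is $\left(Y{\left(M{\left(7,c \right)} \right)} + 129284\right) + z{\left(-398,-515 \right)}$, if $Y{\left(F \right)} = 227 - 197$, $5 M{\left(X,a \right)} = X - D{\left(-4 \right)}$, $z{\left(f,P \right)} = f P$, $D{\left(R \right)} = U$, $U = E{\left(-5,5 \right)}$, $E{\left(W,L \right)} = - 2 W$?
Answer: $334284$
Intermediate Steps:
$U = 10$ ($U = \left(-2\right) \left(-5\right) = 10$)
$D{\left(R \right)} = 10$
$z{\left(f,P \right)} = P f$
$c = 14$ ($c = 9 - \frac{-12 + 2}{2} = 9 - -5 = 9 + 5 = 14$)
$M{\left(X,a \right)} = -2 + \frac{X}{5}$ ($M{\left(X,a \right)} = \frac{X - 10}{5} = \frac{-10 + X}{5} = -2 + \frac{X}{5}$)
$Y{\left(F \right)} = 30$ ($Y{\left(F \right)} = 227 - 197 = 30$)
$\left(Y{\left(M{\left(7,c \right)} \right)} + 129284\right) + z{\left(-398,-515 \right)} = \left(30 + 129284\right) - -204970 = 129314 + 204970 = 334284$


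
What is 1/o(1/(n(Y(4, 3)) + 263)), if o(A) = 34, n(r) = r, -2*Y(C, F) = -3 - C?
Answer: 1/34 ≈ 0.029412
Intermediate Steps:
Y(C, F) = 3/2 + C/2 (Y(C, F) = -(-3 - C)/2 = 3/2 + C/2)
1/o(1/(n(Y(4, 3)) + 263)) = 1/34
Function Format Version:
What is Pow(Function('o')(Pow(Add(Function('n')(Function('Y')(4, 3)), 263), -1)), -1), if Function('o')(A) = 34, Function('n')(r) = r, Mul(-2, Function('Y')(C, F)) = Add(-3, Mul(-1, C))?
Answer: Rational(1, 34) ≈ 0.029412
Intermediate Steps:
Function('Y')(C, F) = Add(Rational(3, 2), Mul(Rational(1, 2), C)) (Function('Y')(C, F) = Mul(Rational(-1, 2), Add(-3, Mul(-1, C))) = Add(Rational(3, 2), Mul(Rational(1, 2), C)))
Pow(Function('o')(Pow(Add(Function('n')(Function('Y')(4, 3)), 263), -1)), -1) = Pow(34, -1) = Rational(1, 34)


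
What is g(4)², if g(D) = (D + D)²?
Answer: 4096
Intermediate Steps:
g(D) = 4*D² (g(D) = (2*D)² = 4*D²)
g(4)² = (4*4²)² = (4*16)² = 64² = 4096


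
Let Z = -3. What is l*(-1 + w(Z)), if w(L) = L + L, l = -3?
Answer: 21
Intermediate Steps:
w(L) = 2*L
l*(-1 + w(Z)) = -3*(-1 + 2*(-3)) = -3*(-1 - 6) = -3*(-7) = 21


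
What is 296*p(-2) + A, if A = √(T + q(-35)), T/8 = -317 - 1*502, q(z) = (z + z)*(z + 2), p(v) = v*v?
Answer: 1184 + I*√4242 ≈ 1184.0 + 65.131*I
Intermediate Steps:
p(v) = v²
q(z) = 2*z*(2 + z) (q(z) = (2*z)*(2 + z) = 2*z*(2 + z))
T = -6552 (T = 8*(-317 - 1*502) = 8*(-317 - 502) = 8*(-819) = -6552)
A = I*√4242 (A = √(-6552 + 2*(-35)*(2 - 35)) = √(-6552 + 2*(-35)*(-33)) = √(-6552 + 2310) = √(-4242) = I*√4242 ≈ 65.131*I)
296*p(-2) + A = 296*(-2)² + I*√4242 = 296*4 + I*√4242 = 1184 + I*√4242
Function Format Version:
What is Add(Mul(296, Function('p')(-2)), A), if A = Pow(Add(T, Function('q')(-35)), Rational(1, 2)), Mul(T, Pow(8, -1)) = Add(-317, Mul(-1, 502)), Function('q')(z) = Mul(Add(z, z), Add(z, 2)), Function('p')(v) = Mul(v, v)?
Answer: Add(1184, Mul(I, Pow(4242, Rational(1, 2)))) ≈ Add(1184.0, Mul(65.131, I))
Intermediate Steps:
Function('p')(v) = Pow(v, 2)
Function('q')(z) = Mul(2, z, Add(2, z)) (Function('q')(z) = Mul(Mul(2, z), Add(2, z)) = Mul(2, z, Add(2, z)))
T = -6552 (T = Mul(8, Add(-317, Mul(-1, 502))) = Mul(8, Add(-317, -502)) = Mul(8, -819) = -6552)
A = Mul(I, Pow(4242, Rational(1, 2))) (A = Pow(Add(-6552, Mul(2, -35, Add(2, -35))), Rational(1, 2)) = Pow(Add(-6552, Mul(2, -35, -33)), Rational(1, 2)) = Pow(Add(-6552, 2310), Rational(1, 2)) = Pow(-4242, Rational(1, 2)) = Mul(I, Pow(4242, Rational(1, 2))) ≈ Mul(65.131, I))
Add(Mul(296, Function('p')(-2)), A) = Add(Mul(296, Pow(-2, 2)), Mul(I, Pow(4242, Rational(1, 2)))) = Add(Mul(296, 4), Mul(I, Pow(4242, Rational(1, 2)))) = Add(1184, Mul(I, Pow(4242, Rational(1, 2))))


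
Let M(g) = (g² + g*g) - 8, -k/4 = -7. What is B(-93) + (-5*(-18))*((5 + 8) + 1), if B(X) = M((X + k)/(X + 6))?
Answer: 9484838/7569 ≈ 1253.1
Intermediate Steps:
k = 28 (k = -4*(-7) = 28)
M(g) = -8 + 2*g² (M(g) = (g² + g²) - 8 = 2*g² - 8 = -8 + 2*g²)
B(X) = -8 + 2*(28 + X)²/(6 + X)² (B(X) = -8 + 2*((X + 28)/(X + 6))² = -8 + 2*((28 + X)/(6 + X))² = -8 + 2*((28 + X)²/(6 + X)²) = -8 + 2*(28 + X)²/(6 + X)²)
B(-93) + (-5*(-18))*((5 + 8) + 1) = (-8 + 2*(28 - 93)²/(6 - 93)²) + (-5*(-18))*((5 + 8) + 1) = (-8 + 2*(-65)²/(-87)²) + 90*(13 + 1) = (-8 + 2*(1/7569)*4225) + 90*14 = (-8 + 8450/7569) + 1260 = -52102/7569 + 1260 = 9484838/7569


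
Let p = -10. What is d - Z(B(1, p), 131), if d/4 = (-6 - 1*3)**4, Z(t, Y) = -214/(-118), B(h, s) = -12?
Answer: 1548289/59 ≈ 26242.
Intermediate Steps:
Z(t, Y) = 107/59 (Z(t, Y) = -214*(-1/118) = 107/59)
d = 26244 (d = 4*(-6 - 1*3)**4 = 4*(-6 - 3)**4 = 4*(-9)**4 = 4*6561 = 26244)
d - Z(B(1, p), 131) = 26244 - 1*107/59 = 26244 - 107/59 = 1548289/59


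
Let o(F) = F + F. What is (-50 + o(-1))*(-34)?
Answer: 1768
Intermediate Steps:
o(F) = 2*F
(-50 + o(-1))*(-34) = (-50 + 2*(-1))*(-34) = (-50 - 2)*(-34) = -52*(-34) = 1768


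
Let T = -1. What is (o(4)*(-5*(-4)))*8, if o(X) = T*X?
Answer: -640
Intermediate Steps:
o(X) = -X
(o(4)*(-5*(-4)))*8 = ((-1*4)*(-5*(-4)))*8 = -4*20*8 = -80*8 = -640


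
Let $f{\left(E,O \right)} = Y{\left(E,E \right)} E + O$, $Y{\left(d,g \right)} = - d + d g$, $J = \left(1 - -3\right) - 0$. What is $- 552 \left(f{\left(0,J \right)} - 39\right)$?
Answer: $19320$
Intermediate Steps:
$J = 4$ ($J = \left(1 + 3\right) + 0 = 4 + 0 = 4$)
$f{\left(E,O \right)} = O + E^{2} \left(-1 + E\right)$ ($f{\left(E,O \right)} = E \left(-1 + E\right) E + O = E^{2} \left(-1 + E\right) + O = O + E^{2} \left(-1 + E\right)$)
$- 552 \left(f{\left(0,J \right)} - 39\right) = - 552 \left(\left(4 + 0^{2} \left(-1 + 0\right)\right) - 39\right) = - 552 \left(\left(4 + 0 \left(-1\right)\right) - 39\right) = - 552 \left(\left(4 + 0\right) - 39\right) = - 552 \left(4 - 39\right) = \left(-552\right) \left(-35\right) = 19320$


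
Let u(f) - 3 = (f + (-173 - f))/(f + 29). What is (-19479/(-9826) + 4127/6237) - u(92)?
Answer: 723911695/674132382 ≈ 1.0738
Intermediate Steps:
u(f) = 3 - 173/(29 + f) (u(f) = 3 + (f + (-173 - f))/(f + 29) = 3 - 173/(29 + f))
(-19479/(-9826) + 4127/6237) - u(92) = (-19479/(-9826) + 4127/6237) - (-86 + 3*92)/(29 + 92) = (-19479*(-1/9826) + 4127*(1/6237)) - (-86 + 276)/121 = (19479/9826 + 4127/6237) - 190/121 = 162042425/61284762 - 1*190/121 = 162042425/61284762 - 190/121 = 723911695/674132382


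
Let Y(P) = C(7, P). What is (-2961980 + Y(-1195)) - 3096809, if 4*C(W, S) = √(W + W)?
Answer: -6058789 + √14/4 ≈ -6.0588e+6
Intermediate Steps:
C(W, S) = √2*√W/4 (C(W, S) = √(W + W)/4 = √(2*W)/4 = (√2*√W)/4 = √2*√W/4)
Y(P) = √14/4 (Y(P) = √2*√7/4 = √14/4)
(-2961980 + Y(-1195)) - 3096809 = (-2961980 + √14/4) - 3096809 = -6058789 + √14/4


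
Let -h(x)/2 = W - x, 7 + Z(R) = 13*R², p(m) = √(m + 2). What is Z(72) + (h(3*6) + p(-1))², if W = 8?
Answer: 67826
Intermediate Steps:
p(m) = √(2 + m)
Z(R) = -7 + 13*R²
h(x) = -16 + 2*x (h(x) = -2*(8 - x) = -16 + 2*x)
Z(72) + (h(3*6) + p(-1))² = (-7 + 13*72²) + ((-16 + 2*(3*6)) + √(2 - 1))² = (-7 + 13*5184) + ((-16 + 2*18) + √1)² = (-7 + 67392) + ((-16 + 36) + 1)² = 67385 + (20 + 1)² = 67385 + 21² = 67385 + 441 = 67826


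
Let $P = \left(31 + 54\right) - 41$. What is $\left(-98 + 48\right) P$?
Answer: $-2200$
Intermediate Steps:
$P = 44$ ($P = 85 - 41 = 44$)
$\left(-98 + 48\right) P = \left(-98 + 48\right) 44 = \left(-50\right) 44 = -2200$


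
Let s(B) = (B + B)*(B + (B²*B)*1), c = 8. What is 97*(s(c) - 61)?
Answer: 801123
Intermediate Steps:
s(B) = 2*B*(B + B³) (s(B) = (2*B)*(B + B³*1) = (2*B)*(B + B³) = 2*B*(B + B³))
97*(s(c) - 61) = 97*(2*8²*(1 + 8²) - 61) = 97*(2*64*(1 + 64) - 61) = 97*(2*64*65 - 61) = 97*(8320 - 61) = 97*8259 = 801123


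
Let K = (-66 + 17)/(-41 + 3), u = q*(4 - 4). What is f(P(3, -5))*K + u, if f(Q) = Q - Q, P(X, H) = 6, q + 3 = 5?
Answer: 0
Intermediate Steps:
q = 2 (q = -3 + 5 = 2)
u = 0 (u = 2*(4 - 4) = 2*0 = 0)
f(Q) = 0
K = 49/38 (K = -49/(-38) = -49*(-1/38) = 49/38 ≈ 1.2895)
f(P(3, -5))*K + u = 0*(49/38) + 0 = 0 + 0 = 0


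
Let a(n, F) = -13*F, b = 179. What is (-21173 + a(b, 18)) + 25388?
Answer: 3981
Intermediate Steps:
(-21173 + a(b, 18)) + 25388 = (-21173 - 13*18) + 25388 = (-21173 - 234) + 25388 = -21407 + 25388 = 3981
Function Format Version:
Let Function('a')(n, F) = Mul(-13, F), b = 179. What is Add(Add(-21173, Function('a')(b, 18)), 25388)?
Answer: 3981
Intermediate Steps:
Add(Add(-21173, Function('a')(b, 18)), 25388) = Add(Add(-21173, Mul(-13, 18)), 25388) = Add(Add(-21173, -234), 25388) = Add(-21407, 25388) = 3981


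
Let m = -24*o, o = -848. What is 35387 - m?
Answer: 15035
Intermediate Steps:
m = 20352 (m = -24*(-848) = 20352)
35387 - m = 35387 - 1*20352 = 35387 - 20352 = 15035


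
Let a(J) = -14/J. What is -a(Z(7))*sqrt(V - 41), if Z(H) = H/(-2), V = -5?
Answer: -4*I*sqrt(46) ≈ -27.129*I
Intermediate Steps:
Z(H) = -H/2 (Z(H) = H*(-1/2) = -H/2)
-a(Z(7))*sqrt(V - 41) = -(-14/((-1/2*7)))*sqrt(-5 - 41) = -(-14/(-7/2))*sqrt(-46) = -(-14*(-2/7))*I*sqrt(46) = -4*I*sqrt(46)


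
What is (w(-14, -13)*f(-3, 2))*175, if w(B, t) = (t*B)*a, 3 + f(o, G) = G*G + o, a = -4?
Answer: 254800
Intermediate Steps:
f(o, G) = -3 + o + G² (f(o, G) = -3 + (G*G + o) = -3 + (G² + o) = -3 + (o + G²) = -3 + o + G²)
w(B, t) = -4*B*t (w(B, t) = (t*B)*(-4) = (B*t)*(-4) = -4*B*t)
(w(-14, -13)*f(-3, 2))*175 = ((-4*(-14)*(-13))*(-3 - 3 + 2²))*175 = -728*(-3 - 3 + 4)*175 = -728*(-2)*175 = 1456*175 = 254800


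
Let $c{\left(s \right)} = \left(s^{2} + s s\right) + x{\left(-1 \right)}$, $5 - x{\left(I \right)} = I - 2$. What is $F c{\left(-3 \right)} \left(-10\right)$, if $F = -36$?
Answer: $9360$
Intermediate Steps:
$x{\left(I \right)} = 7 - I$ ($x{\left(I \right)} = 5 - \left(I - 2\right) = 5 - \left(-2 + I\right) = 7 - I$)
$c{\left(s \right)} = 8 + 2 s^{2}$ ($c{\left(s \right)} = \left(s^{2} + s s\right) + \left(7 - -1\right) = \left(s^{2} + s^{2}\right) + \left(7 + 1\right) = 2 s^{2} + 8 = 8 + 2 s^{2}$)
$F c{\left(-3 \right)} \left(-10\right) = - 36 \left(8 + 2 \left(-3\right)^{2}\right) \left(-10\right) = - 36 \left(8 + 2 \cdot 9\right) \left(-10\right) = - 36 \left(8 + 18\right) \left(-10\right) = \left(-36\right) 26 \left(-10\right) = \left(-936\right) \left(-10\right) = 9360$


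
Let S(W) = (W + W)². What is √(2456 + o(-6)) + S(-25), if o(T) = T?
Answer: 2500 + 35*√2 ≈ 2549.5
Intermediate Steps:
S(W) = 4*W² (S(W) = (2*W)² = 4*W²)
√(2456 + o(-6)) + S(-25) = √(2456 - 6) + 4*(-25)² = √2450 + 4*625 = 35*√2 + 2500 = 2500 + 35*√2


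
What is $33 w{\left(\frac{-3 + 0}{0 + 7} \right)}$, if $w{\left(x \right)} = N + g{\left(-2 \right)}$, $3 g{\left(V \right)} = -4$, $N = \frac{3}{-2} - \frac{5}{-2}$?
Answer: $-11$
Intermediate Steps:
$N = 1$ ($N = 3 \left(- \frac{1}{2}\right) - - \frac{5}{2} = - \frac{3}{2} + \frac{5}{2} = 1$)
$g{\left(V \right)} = - \frac{4}{3}$ ($g{\left(V \right)} = \frac{1}{3} \left(-4\right) = - \frac{4}{3}$)
$w{\left(x \right)} = - \frac{1}{3}$ ($w{\left(x \right)} = 1 - \frac{4}{3} = - \frac{1}{3}$)
$33 w{\left(\frac{-3 + 0}{0 + 7} \right)} = 33 \left(- \frac{1}{3}\right) = -11$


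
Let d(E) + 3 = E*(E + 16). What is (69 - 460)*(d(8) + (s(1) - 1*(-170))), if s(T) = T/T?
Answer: -140760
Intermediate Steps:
s(T) = 1
d(E) = -3 + E*(16 + E) (d(E) = -3 + E*(E + 16) = -3 + E*(16 + E))
(69 - 460)*(d(8) + (s(1) - 1*(-170))) = (69 - 460)*((-3 + 8**2 + 16*8) + (1 - 1*(-170))) = -391*((-3 + 64 + 128) + (1 + 170)) = -391*(189 + 171) = -391*360 = -140760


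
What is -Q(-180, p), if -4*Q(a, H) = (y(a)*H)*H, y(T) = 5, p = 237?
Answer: 280845/4 ≈ 70211.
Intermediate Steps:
Q(a, H) = -5*H**2/4 (Q(a, H) = -5*H*H/4 = -5*H**2/4)
-Q(-180, p) = -(-5)*237**2/4 = -(-5)*56169/4 = -1*(-280845/4) = 280845/4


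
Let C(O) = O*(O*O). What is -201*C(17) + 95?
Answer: -987418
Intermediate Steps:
C(O) = O**3 (C(O) = O*O**2 = O**3)
-201*C(17) + 95 = -201*17**3 + 95 = -201*4913 + 95 = -987513 + 95 = -987418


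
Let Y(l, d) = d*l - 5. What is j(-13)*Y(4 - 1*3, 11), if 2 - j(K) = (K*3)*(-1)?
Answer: -222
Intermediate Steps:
Y(l, d) = -5 + d*l
j(K) = 2 + 3*K (j(K) = 2 - K*3*(-1) = 2 - 3*K*(-1) = 2 - (-3)*K = 2 + 3*K)
j(-13)*Y(4 - 1*3, 11) = (2 + 3*(-13))*(-5 + 11*(4 - 1*3)) = (2 - 39)*(-5 + 11*(4 - 3)) = -37*(-5 + 11*1) = -37*(-5 + 11) = -37*6 = -222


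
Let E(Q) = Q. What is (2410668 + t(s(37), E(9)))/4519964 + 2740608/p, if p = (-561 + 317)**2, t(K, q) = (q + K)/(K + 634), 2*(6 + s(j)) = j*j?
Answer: 269621303531/5790073884 ≈ 46.566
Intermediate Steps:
s(j) = -6 + j**2/2 (s(j) = -6 + (j*j)/2 = -6 + j**2/2)
t(K, q) = (K + q)/(634 + K)
p = 59536 (p = (-244)**2 = 59536)
(2410668 + t(s(37), E(9)))/4519964 + 2740608/p = (2410668 + ((-6 + (1/2)*37**2) + 9)/(634 + (-6 + (1/2)*37**2)))/4519964 + 2740608/59536 = (2410668 + ((-6 + (1/2)*1369) + 9)/(634 + (-6 + (1/2)*1369)))*(1/4519964) + 2740608*(1/59536) = (2410668 + ((-6 + 1369/2) + 9)/(634 + (-6 + 1369/2)))*(1/4519964) + 2808/61 = (2410668 + (1357/2 + 9)/(634 + 1357/2))*(1/4519964) + 2808/61 = (2410668 + (1375/2)/(2625/2))*(1/4519964) + 2808/61 = (2410668 + (2/2625)*(1375/2))*(1/4519964) + 2808/61 = (2410668 + 11/21)*(1/4519964) + 2808/61 = (50624039/21)*(1/4519964) + 2808/61 = 50624039/94919244 + 2808/61 = 269621303531/5790073884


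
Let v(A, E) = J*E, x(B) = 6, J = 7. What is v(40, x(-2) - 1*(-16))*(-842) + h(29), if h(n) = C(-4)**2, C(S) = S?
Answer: -129652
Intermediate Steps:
v(A, E) = 7*E
h(n) = 16 (h(n) = (-4)**2 = 16)
v(40, x(-2) - 1*(-16))*(-842) + h(29) = (7*(6 - 1*(-16)))*(-842) + 16 = (7*(6 + 16))*(-842) + 16 = (7*22)*(-842) + 16 = 154*(-842) + 16 = -129668 + 16 = -129652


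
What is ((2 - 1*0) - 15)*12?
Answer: -156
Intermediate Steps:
((2 - 1*0) - 15)*12 = ((2 + 0) - 15)*12 = (2 - 15)*12 = -13*12 = -156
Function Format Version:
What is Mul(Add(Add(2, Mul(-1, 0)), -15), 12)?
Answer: -156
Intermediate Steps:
Mul(Add(Add(2, Mul(-1, 0)), -15), 12) = Mul(Add(Add(2, 0), -15), 12) = Mul(Add(2, -15), 12) = Mul(-13, 12) = -156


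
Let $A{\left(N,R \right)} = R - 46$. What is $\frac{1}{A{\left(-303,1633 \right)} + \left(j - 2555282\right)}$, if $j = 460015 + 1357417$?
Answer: $- \frac{1}{736263} \approx -1.3582 \cdot 10^{-6}$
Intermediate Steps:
$j = 1817432$
$A{\left(N,R \right)} = -46 + R$
$\frac{1}{A{\left(-303,1633 \right)} + \left(j - 2555282\right)} = \frac{1}{\left(-46 + 1633\right) + \left(1817432 - 2555282\right)} = \frac{1}{1587 + \left(1817432 - 2555282\right)} = \frac{1}{1587 - 737850} = \frac{1}{-736263} = - \frac{1}{736263}$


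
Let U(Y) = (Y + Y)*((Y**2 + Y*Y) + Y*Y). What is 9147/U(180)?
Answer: 3049/11664000 ≈ 0.00026140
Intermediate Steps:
U(Y) = 6*Y**3 (U(Y) = (2*Y)*((Y**2 + Y**2) + Y**2) = (2*Y)*(2*Y**2 + Y**2) = (2*Y)*(3*Y**2) = 6*Y**3)
9147/U(180) = 9147/((6*180**3)) = 9147/((6*5832000)) = 9147/34992000 = 9147*(1/34992000) = 3049/11664000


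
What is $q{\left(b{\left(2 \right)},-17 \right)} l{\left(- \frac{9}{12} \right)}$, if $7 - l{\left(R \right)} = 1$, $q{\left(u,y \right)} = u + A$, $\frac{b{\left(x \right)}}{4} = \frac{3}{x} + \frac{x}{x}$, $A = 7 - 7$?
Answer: $60$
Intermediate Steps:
$A = 0$ ($A = 7 - 7 = 0$)
$b{\left(x \right)} = 4 + \frac{12}{x}$ ($b{\left(x \right)} = 4 \left(\frac{3}{x} + \frac{x}{x}\right) = 4 \left(\frac{3}{x} + 1\right) = 4 \left(1 + \frac{3}{x}\right) = 4 + \frac{12}{x}$)
$q{\left(u,y \right)} = u$ ($q{\left(u,y \right)} = u + 0 = u$)
$l{\left(R \right)} = 6$ ($l{\left(R \right)} = 7 - 1 = 6$)
$q{\left(b{\left(2 \right)},-17 \right)} l{\left(- \frac{9}{12} \right)} = \left(4 + \frac{12}{2}\right) 6 = \left(4 + 12 \cdot \frac{1}{2}\right) 6 = \left(4 + 6\right) 6 = 10 \cdot 6 = 60$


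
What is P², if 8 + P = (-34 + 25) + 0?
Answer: 289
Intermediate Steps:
P = -17 (P = -8 + ((-34 + 25) + 0) = -8 + (-9 + 0) = -8 - 9 = -17)
P² = (-17)² = 289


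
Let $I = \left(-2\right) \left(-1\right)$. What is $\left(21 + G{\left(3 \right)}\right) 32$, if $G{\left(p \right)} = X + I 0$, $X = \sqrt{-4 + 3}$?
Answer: $672 + 32 i \approx 672.0 + 32.0 i$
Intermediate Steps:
$I = 2$
$X = i$ ($X = \sqrt{-1} = i \approx 1.0 i$)
$G{\left(p \right)} = i$ ($G{\left(p \right)} = i + 2 \cdot 0 = i + 0 = i$)
$\left(21 + G{\left(3 \right)}\right) 32 = \left(21 + i\right) 32 = 672 + 32 i$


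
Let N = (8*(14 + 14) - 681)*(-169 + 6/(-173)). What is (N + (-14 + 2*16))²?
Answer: 178681100137225/29929 ≈ 5.9702e+9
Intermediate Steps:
N = 13364051/173 (N = (8*28 - 681)*(-169 + 6*(-1/173)) = (224 - 681)*(-169 - 6/173) = -457*(-29243/173) = 13364051/173 ≈ 77249.)
(N + (-14 + 2*16))² = (13364051/173 + (-14 + 2*16))² = (13364051/173 + (-14 + 32))² = (13364051/173 + 18)² = (13367165/173)² = 178681100137225/29929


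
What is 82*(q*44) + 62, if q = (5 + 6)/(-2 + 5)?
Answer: 39874/3 ≈ 13291.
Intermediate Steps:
q = 11/3 ≈ 3.6667
82*(q*44) + 62 = 82*((11/3)*44) + 62 = 82*(484/3) + 62 = 39688/3 + 62 = 39874/3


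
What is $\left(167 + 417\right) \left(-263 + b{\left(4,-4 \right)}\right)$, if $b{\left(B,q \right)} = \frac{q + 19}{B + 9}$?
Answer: $- \frac{1987936}{13} \approx -1.5292 \cdot 10^{5}$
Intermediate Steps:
$b{\left(B,q \right)} = \frac{19 + q}{9 + B}$
$\left(167 + 417\right) \left(-263 + b{\left(4,-4 \right)}\right) = \left(167 + 417\right) \left(-263 + \frac{19 - 4}{9 + 4}\right) = 584 \left(-263 + \frac{1}{13} \cdot 15\right) = 584 \left(-263 + \frac{15}{13}\right) = 584 \left(- \frac{3404}{13}\right) = - \frac{1987936}{13}$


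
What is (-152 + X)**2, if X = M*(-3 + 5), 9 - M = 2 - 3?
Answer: 17424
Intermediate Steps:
M = 10 (M = 9 - (2 - 3) = 9 - 1*(-1) = 9 + 1 = 10)
X = 20 (X = 10*(-3 + 5) = 10*2 = 20)
(-152 + X)**2 = (-152 + 20)**2 = (-132)**2 = 17424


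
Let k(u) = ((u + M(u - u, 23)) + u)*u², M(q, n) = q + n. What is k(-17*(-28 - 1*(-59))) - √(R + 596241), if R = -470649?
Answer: -286338599 - 2*√31398 ≈ -2.8634e+8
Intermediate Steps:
M(q, n) = n + q
k(u) = u²*(23 + 2*u) (k(u) = ((u + (23 + (u - u))) + u)*u² = ((u + (23 + 0)) + u)*u² = ((u + 23) + u)*u² = ((23 + u) + u)*u² = (23 + 2*u)*u² = u²*(23 + 2*u))
k(-17*(-28 - 1*(-59))) - √(R + 596241) = (-17*(-28 - 1*(-59)))²*(23 + 2*(-17*(-28 - 1*(-59)))) - √(-470649 + 596241) = (-17*(-28 + 59))²*(23 + 2*(-17*(-28 + 59))) - √125592 = (-17*31)²*(23 + 2*(-17*31)) - 2*√31398 = (-527)²*(23 + 2*(-527)) - 2*√31398 = 277729*(23 - 1054) - 2*√31398 = 277729*(-1031) - 2*√31398 = -286338599 - 2*√31398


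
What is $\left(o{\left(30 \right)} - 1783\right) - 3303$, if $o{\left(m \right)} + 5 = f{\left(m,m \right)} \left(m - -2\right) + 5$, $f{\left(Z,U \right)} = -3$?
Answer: $-5182$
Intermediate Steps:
$o{\left(m \right)} = -6 - 3 m$ ($o{\left(m \right)} = -5 - \left(-5 + 3 \left(m - -2\right)\right) = -5 - \left(-5 + 3 \left(m + 2\right)\right) = -5 - \left(-5 + 3 \left(2 + m\right)\right) = -5 + \left(\left(-6 - 3 m\right) + 5\right) = -5 - \left(1 + 3 m\right) = -6 - 3 m$)
$\left(o{\left(30 \right)} - 1783\right) - 3303 = \left(\left(-6 - 90\right) - 1783\right) - 3303 = \left(-96 - 1783\right) - 3303 = -1879 - 3303 = -5182$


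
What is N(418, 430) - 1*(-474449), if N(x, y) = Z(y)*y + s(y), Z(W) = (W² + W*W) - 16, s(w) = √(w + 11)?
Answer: 159481590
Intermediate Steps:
s(w) = √(11 + w)
Z(W) = -16 + 2*W² (Z(W) = (W² + W²) - 16 = 2*W² - 16 = -16 + 2*W²)
N(x, y) = √(11 + y) + y*(-16 + 2*y²) (N(x, y) = (-16 + 2*y²)*y + √(11 + y) = y*(-16 + 2*y²) + √(11 + y) = √(11 + y) + y*(-16 + 2*y²))
N(418, 430) - 1*(-474449) = (√(11 + 430) + 2*430*(-8 + 430²)) - 1*(-474449) = (√441 + 2*430*(-8 + 184900)) + 474449 = (21 + 2*430*184892) + 474449 = (21 + 159007120) + 474449 = 159007141 + 474449 = 159481590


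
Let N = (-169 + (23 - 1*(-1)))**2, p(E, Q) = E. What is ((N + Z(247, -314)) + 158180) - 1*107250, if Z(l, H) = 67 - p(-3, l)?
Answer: 72025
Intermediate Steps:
Z(l, H) = 70 (Z(l, H) = 67 - 1*(-3) = 67 + 3 = 70)
N = 21025 (N = (-169 + (23 + 1))**2 = (-169 + 24)**2 = (-145)**2 = 21025)
((N + Z(247, -314)) + 158180) - 1*107250 = ((21025 + 70) + 158180) - 1*107250 = (21095 + 158180) - 107250 = 179275 - 107250 = 72025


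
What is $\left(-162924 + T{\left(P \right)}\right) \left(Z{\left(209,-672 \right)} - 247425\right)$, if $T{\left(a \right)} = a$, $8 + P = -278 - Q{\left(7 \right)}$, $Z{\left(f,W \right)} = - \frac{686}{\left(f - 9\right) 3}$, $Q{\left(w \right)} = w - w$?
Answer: $\frac{1211472625603}{30} \approx 4.0382 \cdot 10^{10}$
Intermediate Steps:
$Q{\left(w \right)} = 0$
$Z{\left(f,W \right)} = - \frac{686}{-27 + 3 f}$ ($Z{\left(f,W \right)} = - \frac{686}{\left(-9 + f\right) 3} = - \frac{686}{-27 + 3 f}$)
$P = -286$ ($P = -8 - 278 = -286$)
$\left(-162924 + T{\left(P \right)}\right) \left(Z{\left(209,-672 \right)} - 247425\right) = \left(-162924 - 286\right) \left(- \frac{686}{-27 + 3 \cdot 209} - 247425\right) = - 163210 \left(- \frac{686}{-27 + 627} - 247425\right) = - 163210 \left(- \frac{686}{600} - 247425\right) = - 163210 \left(\left(-686\right) \frac{1}{600} - 247425\right) = - 163210 \left(- \frac{343}{300} - 247425\right) = \left(-163210\right) \left(- \frac{74227843}{300}\right) = \frac{1211472625603}{30}$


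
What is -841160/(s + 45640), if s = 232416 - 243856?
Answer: -21029/855 ≈ -24.595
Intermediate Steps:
s = -11440
-841160/(s + 45640) = -841160/(-11440 + 45640) = -841160/34200 = -841160*1/34200 = -21029/855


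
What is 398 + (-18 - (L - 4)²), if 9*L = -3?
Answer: 3251/9 ≈ 361.22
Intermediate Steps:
L = -⅓ (L = (⅑)*(-3) = -⅓ ≈ -0.33333)
398 + (-18 - (L - 4)²) = 398 + (-18 - (-⅓ - 4)²) = 398 + (-18 - (-13/3)²) = 398 + (-18 - 1*169/9) = 398 + (-18 - 169/9) = 398 - 331/9 = 3251/9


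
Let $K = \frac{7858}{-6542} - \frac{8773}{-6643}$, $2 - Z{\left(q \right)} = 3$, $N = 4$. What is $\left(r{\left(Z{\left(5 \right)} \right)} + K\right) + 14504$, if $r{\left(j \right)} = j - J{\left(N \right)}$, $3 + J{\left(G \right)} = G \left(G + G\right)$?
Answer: $\frac{314511804058}{21729253} \approx 14474.0$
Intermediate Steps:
$J{\left(G \right)} = -3 + 2 G^{2}$ ($J{\left(G \right)} = -3 + G \left(G + G\right) = -3 + G 2 G = -3 + 2 G^{2}$)
$Z{\left(q \right)} = -1$ ($Z{\left(q \right)} = 2 - 3 = -1$)
$K = \frac{2596136}{21729253}$ ($K = 7858 \left(- \frac{1}{6542}\right) - - \frac{8773}{6643} = - \frac{3929}{3271} + \frac{8773}{6643} = \frac{2596136}{21729253} \approx 0.11948$)
$r{\left(j \right)} = -29 + j$ ($r{\left(j \right)} = j - \left(-3 + 2 \cdot 4^{2}\right) = j - \left(-3 + 2 \cdot 16\right) = j - \left(-3 + 32\right) = j - 29 = -29 + j$)
$\left(r{\left(Z{\left(5 \right)} \right)} + K\right) + 14504 = \left(\left(-29 - 1\right) + \frac{2596136}{21729253}\right) + 14504 = \left(-30 + \frac{2596136}{21729253}\right) + 14504 = - \frac{649281454}{21729253} + 14504 = \frac{314511804058}{21729253}$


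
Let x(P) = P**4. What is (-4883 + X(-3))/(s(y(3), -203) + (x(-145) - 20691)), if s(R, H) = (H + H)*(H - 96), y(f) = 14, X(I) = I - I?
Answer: -4883/442151328 ≈ -1.1044e-5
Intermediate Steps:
X(I) = 0
s(R, H) = 2*H*(-96 + H) (s(R, H) = (2*H)*(-96 + H) = 2*H*(-96 + H))
(-4883 + X(-3))/(s(y(3), -203) + (x(-145) - 20691)) = (-4883 + 0)/(2*(-203)*(-96 - 203) + ((-145)**4 - 20691)) = -4883/(2*(-203)*(-299) + (442050625 - 20691)) = -4883/(121394 + 442029934) = -4883/442151328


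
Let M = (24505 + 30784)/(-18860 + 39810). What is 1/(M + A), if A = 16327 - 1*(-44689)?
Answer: 20950/1278340489 ≈ 1.6388e-5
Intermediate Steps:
A = 61016 (A = 16327 + 44689 = 61016)
M = 55289/20950 ≈ 2.6391
1/(M + A) = 1/(55289/20950 + 61016) = 1/(1278340489/20950) = 20950/1278340489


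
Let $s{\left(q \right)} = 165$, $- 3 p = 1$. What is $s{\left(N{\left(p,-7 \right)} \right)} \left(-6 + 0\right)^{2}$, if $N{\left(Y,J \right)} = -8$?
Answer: $5940$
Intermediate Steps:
$p = - \frac{1}{3}$ ($p = \left(- \frac{1}{3}\right) 1 = - \frac{1}{3} \approx -0.33333$)
$s{\left(N{\left(p,-7 \right)} \right)} \left(-6 + 0\right)^{2} = 165 \left(-6 + 0\right)^{2} = 165 \left(-6\right)^{2} = 165 \cdot 36 = 5940$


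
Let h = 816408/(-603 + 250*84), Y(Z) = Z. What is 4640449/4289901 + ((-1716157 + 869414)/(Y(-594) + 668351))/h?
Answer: 24805113461064227/23623148301603144 ≈ 1.0500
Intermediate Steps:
h = 272136/6799 (h = 816408/(-603 + 21000) = 816408/20397 = 816408*(1/20397) = 272136/6799 ≈ 40.026)
4640449/4289901 + ((-1716157 + 869414)/(Y(-594) + 668351))/h = 4640449/4289901 + ((-1716157 + 869414)/(-594 + 668351))/(272136/6799) = 4640449*(1/4289901) - 846743/667757*(6799/272136) = 421859/389991 - 846743*1/667757*(6799/272136) = 421859/389991 - 846743/667757*6799/272136 = 421859/389991 - 5757005657/181720718952 = 24805113461064227/23623148301603144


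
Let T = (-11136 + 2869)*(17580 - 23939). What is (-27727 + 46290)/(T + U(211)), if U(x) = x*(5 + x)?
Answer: 18563/52615429 ≈ 0.00035281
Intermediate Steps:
T = 52569853 (T = -8267*(-6359) = 52569853)
(-27727 + 46290)/(T + U(211)) = (-27727 + 46290)/(52569853 + 211*(5 + 211)) = 18563/(52569853 + 211*216) = 18563/(52569853 + 45576) = 18563/52615429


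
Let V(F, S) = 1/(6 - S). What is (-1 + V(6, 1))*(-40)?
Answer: 32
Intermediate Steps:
(-1 + V(6, 1))*(-40) = (-1 - 1/(-6 + 1))*(-40) = (-1 - 1/(-5))*(-40) = (-1 - 1*(-⅕))*(-40) = (-1 + ⅕)*(-40) = -⅘*(-40) = 32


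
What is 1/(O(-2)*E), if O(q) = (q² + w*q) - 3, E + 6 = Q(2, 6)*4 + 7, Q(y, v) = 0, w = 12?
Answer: -1/23 ≈ -0.043478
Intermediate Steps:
E = 1 (E = -6 + (0*4 + 7) = -6 + (0 + 7) = -6 + 7 = 1)
O(q) = -3 + q² + 12*q (O(q) = (q² + 12*q) - 3 = -3 + q² + 12*q)
1/(O(-2)*E) = 1/((-3 + (-2)² + 12*(-2))*1) = 1/((-3 + 4 - 24)*1) = 1/(-23*1) = 1/(-23) = -1/23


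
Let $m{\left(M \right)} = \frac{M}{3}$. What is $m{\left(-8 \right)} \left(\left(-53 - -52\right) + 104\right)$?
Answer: $- \frac{824}{3} \approx -274.67$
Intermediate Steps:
$m{\left(M \right)} = \frac{M}{3}$ ($m{\left(M \right)} = M \frac{1}{3} = \frac{M}{3}$)
$m{\left(-8 \right)} \left(\left(-53 - -52\right) + 104\right) = \frac{1}{3} \left(-8\right) \left(\left(-53 - -52\right) + 104\right) = - \frac{8 \left(\left(-53 + 52\right) + 104\right)}{3} = - \frac{8 \left(-1 + 104\right)}{3} = \left(- \frac{8}{3}\right) 103 = - \frac{824}{3}$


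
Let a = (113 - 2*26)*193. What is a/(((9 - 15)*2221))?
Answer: -11773/13326 ≈ -0.88346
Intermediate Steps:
a = 11773 (a = (113 - 1*52)*193 = (113 - 52)*193 = 61*193 = 11773)
a/(((9 - 15)*2221)) = 11773/(((9 - 15)*2221)) = 11773/((-6*2221)) = 11773/(-13326) = 11773*(-1/13326) = -11773/13326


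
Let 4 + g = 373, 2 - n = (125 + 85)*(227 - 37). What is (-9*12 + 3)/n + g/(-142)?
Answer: -3676863/1416379 ≈ -2.5960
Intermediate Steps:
n = -39898 (n = 2 - (125 + 85)*(227 - 37) = 2 - 210*190 = 2 - 1*39900 = 2 - 39900 = -39898)
g = 369 (g = -4 + 373 = 369)
(-9*12 + 3)/n + g/(-142) = (-9*12 + 3)/(-39898) + 369/(-142) = (-108 + 3)*(-1/39898) + 369*(-1/142) = -105*(-1/39898) - 369/142 = 105/39898 - 369/142 = -3676863/1416379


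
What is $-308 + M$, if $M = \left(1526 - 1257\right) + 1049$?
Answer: $1010$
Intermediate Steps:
$M = 1318$ ($M = 269 + 1049 = 1318$)
$-308 + M = -308 + 1318 = 1010$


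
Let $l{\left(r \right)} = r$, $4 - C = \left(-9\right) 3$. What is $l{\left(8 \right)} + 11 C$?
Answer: $349$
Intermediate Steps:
$C = 31$ ($C = 4 - \left(-9\right) 3 = 4 - -27 = 4 + 27 = 31$)
$l{\left(8 \right)} + 11 C = 8 + 11 \cdot 31 = 8 + 341 = 349$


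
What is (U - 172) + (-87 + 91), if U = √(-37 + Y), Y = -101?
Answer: -168 + I*√138 ≈ -168.0 + 11.747*I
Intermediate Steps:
U = I*√138 (U = √(-37 - 101) = √(-138) = I*√138 ≈ 11.747*I)
(U - 172) + (-87 + 91) = (I*√138 - 172) + (-87 + 91) = (-172 + I*√138) + 4 = -168 + I*√138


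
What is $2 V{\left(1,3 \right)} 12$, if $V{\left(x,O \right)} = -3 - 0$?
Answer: $-72$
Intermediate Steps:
$V{\left(x,O \right)} = -3$ ($V{\left(x,O \right)} = -3 + 0 = -3$)
$2 V{\left(1,3 \right)} 12 = 2 \left(-3\right) 12 = \left(-6\right) 12 = -72$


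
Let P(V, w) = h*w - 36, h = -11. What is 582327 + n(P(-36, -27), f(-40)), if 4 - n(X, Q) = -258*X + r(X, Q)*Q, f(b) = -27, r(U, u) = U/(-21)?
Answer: 4545334/7 ≈ 6.4933e+5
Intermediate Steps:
r(U, u) = -U/21 (r(U, u) = U*(-1/21) = -U/21)
P(V, w) = -36 - 11*w (P(V, w) = -11*w - 36 = -36 - 11*w)
n(X, Q) = 4 + 258*X + Q*X/21 (n(X, Q) = 4 - (-258*X + (-X/21)*Q) = 4 - (-258*X - Q*X/21) = 4 + (258*X + Q*X/21) = 4 + 258*X + Q*X/21)
582327 + n(P(-36, -27), f(-40)) = 582327 + (4 + 258*(-36 - 11*(-27)) + (1/21)*(-27)*(-36 - 11*(-27))) = 582327 + (4 + 258*(-36 + 297) + (1/21)*(-27)*(-36 + 297)) = 582327 + (4 + 258*261 + (1/21)*(-27)*261) = 582327 + (4 + 67338 - 2349/7) = 582327 + 469045/7 = 4545334/7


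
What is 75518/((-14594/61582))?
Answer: -2325274738/7297 ≈ -3.1866e+5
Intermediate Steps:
75518/((-14594/61582)) = 75518/((-14594*1/61582)) = 75518/(-7297/30791) = 75518*(-30791/7297) = -2325274738/7297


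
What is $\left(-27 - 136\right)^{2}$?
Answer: $26569$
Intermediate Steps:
$\left(-27 - 136\right)^{2} = \left(-163\right)^{2} = 26569$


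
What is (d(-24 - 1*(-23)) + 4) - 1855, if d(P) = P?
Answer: -1852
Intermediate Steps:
(d(-24 - 1*(-23)) + 4) - 1855 = ((-24 - 1*(-23)) + 4) - 1855 = ((-24 + 23) + 4) - 1855 = (-1 + 4) - 1855 = 3 - 1855 = -1852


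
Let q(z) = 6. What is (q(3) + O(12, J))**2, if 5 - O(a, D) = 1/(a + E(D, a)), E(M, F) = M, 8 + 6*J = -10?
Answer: 9604/81 ≈ 118.57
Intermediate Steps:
J = -3 (J = -4/3 + (1/6)*(-10) = -4/3 - 5/3 = -3)
O(a, D) = 5 - 1/(D + a) (O(a, D) = 5 - 1/(a + D) = 5 - 1/(D + a))
(q(3) + O(12, J))**2 = (6 + (-1 + 5*(-3) + 5*12)/(-3 + 12))**2 = (6 + (-1 - 15 + 60)/9)**2 = (6 + (1/9)*44)**2 = (6 + 44/9)**2 = (98/9)**2 = 9604/81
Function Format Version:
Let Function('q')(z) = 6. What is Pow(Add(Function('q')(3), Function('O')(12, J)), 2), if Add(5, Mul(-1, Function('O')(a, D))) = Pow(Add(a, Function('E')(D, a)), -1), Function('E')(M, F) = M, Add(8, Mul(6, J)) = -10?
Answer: Rational(9604, 81) ≈ 118.57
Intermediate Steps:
J = -3 (J = Add(Rational(-4, 3), Mul(Rational(1, 6), -10)) = Add(Rational(-4, 3), Rational(-5, 3)) = -3)
Function('O')(a, D) = Add(5, Mul(-1, Pow(Add(D, a), -1))) (Function('O')(a, D) = Add(5, Mul(-1, Pow(Add(a, D), -1))) = Add(5, Mul(-1, Pow(Add(D, a), -1))))
Pow(Add(Function('q')(3), Function('O')(12, J)), 2) = Pow(Add(6, Mul(Pow(Add(-3, 12), -1), Add(-1, Mul(5, -3), Mul(5, 12)))), 2) = Pow(Add(6, Mul(Pow(9, -1), Add(-1, -15, 60))), 2) = Pow(Add(6, Mul(Rational(1, 9), 44)), 2) = Pow(Add(6, Rational(44, 9)), 2) = Pow(Rational(98, 9), 2) = Rational(9604, 81)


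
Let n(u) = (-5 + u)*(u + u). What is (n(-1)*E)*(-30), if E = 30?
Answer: -10800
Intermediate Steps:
n(u) = 2*u*(-5 + u) (n(u) = (-5 + u)*(2*u) = 2*u*(-5 + u))
(n(-1)*E)*(-30) = ((2*(-1)*(-5 - 1))*30)*(-30) = ((2*(-1)*(-6))*30)*(-30) = (12*30)*(-30) = 360*(-30) = -10800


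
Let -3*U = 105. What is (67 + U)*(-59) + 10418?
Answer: 8530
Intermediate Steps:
U = -35 (U = -1/3*105 = -35)
(67 + U)*(-59) + 10418 = (67 - 35)*(-59) + 10418 = 32*(-59) + 10418 = -1888 + 10418 = 8530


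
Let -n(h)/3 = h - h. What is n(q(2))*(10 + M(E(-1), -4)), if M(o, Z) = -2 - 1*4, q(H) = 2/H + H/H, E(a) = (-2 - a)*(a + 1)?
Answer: 0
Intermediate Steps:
E(a) = (1 + a)*(-2 - a) (E(a) = (-2 - a)*(1 + a) = (1 + a)*(-2 - a))
q(H) = 1 + 2/H (q(H) = 2/H + 1 = 1 + 2/H)
M(o, Z) = -6 (M(o, Z) = -2 - 4 = -6)
n(h) = 0 (n(h) = -3*(h - h) = -3*0 = 0)
n(q(2))*(10 + M(E(-1), -4)) = 0*(10 - 6) = 0*4 = 0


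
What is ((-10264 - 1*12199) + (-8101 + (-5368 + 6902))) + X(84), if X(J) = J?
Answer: -28946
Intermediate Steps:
((-10264 - 1*12199) + (-8101 + (-5368 + 6902))) + X(84) = ((-10264 - 1*12199) + (-8101 + (-5368 + 6902))) + 84 = ((-10264 - 12199) + (-8101 + 1534)) + 84 = (-22463 - 6567) + 84 = -29030 + 84 = -28946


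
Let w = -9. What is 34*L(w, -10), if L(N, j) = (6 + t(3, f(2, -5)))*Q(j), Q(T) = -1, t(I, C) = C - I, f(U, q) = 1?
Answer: -136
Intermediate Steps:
L(N, j) = -4 (L(N, j) = (6 + (1 - 1*3))*(-1) = (6 + (1 - 3))*(-1) = (6 - 2)*(-1) = 4*(-1) = -4)
34*L(w, -10) = 34*(-4) = -136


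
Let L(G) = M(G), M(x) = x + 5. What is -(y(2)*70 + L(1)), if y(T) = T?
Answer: -146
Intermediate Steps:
M(x) = 5 + x
L(G) = 5 + G
-(y(2)*70 + L(1)) = -(2*70 + (5 + 1)) = -(140 + 6) = -1*146 = -146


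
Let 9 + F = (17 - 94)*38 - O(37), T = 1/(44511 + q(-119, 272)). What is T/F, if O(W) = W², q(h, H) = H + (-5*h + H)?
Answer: -1/196477600 ≈ -5.0896e-9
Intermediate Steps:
q(h, H) = -5*h + 2*H (q(h, H) = H + (H - 5*h) = -5*h + 2*H)
T = 1/45650 (T = 1/(44511 + (-5*(-119) + 2*272)) = 1/(44511 + (595 + 544)) = 1/(44511 + 1139) = 1/45650 ≈ 2.1906e-5)
F = -4304 (F = -9 + ((17 - 94)*38 - 1*37²) = -9 + (-77*38 - 1*1369) = -9 + (-2926 - 1369) = -9 - 4295 = -4304)
T/F = (1/45650)/(-4304) = (1/45650)*(-1/4304) = -1/196477600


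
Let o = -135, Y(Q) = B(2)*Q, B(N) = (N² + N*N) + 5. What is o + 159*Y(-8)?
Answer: -16671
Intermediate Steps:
B(N) = 5 + 2*N² (B(N) = (N² + N²) + 5 = 2*N² + 5 = 5 + 2*N²)
Y(Q) = 13*Q (Y(Q) = (5 + 2*2²)*Q = (5 + 2*4)*Q = (5 + 8)*Q = 13*Q)
o + 159*Y(-8) = -135 + 159*(13*(-8)) = -135 + 159*(-104) = -135 - 16536 = -16671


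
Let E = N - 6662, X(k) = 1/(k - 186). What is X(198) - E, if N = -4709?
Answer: 136453/12 ≈ 11371.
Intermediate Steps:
X(k) = 1/(-186 + k)
E = -11371 (E = -4709 - 6662 = -11371)
X(198) - E = 1/(-186 + 198) - 1*(-11371) = 1/12 + 11371 = 136453/12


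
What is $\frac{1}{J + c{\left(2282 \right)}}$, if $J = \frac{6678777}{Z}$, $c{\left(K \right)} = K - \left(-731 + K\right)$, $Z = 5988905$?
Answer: $\frac{5988905}{4384568332} \approx 0.0013659$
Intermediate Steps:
$c{\left(K \right)} = 731$
$J = \frac{6678777}{5988905} \approx 1.1152$
$\frac{1}{J + c{\left(2282 \right)}} = \frac{1}{\frac{6678777}{5988905} + 731} = \frac{1}{\frac{4384568332}{5988905}} = \frac{5988905}{4384568332}$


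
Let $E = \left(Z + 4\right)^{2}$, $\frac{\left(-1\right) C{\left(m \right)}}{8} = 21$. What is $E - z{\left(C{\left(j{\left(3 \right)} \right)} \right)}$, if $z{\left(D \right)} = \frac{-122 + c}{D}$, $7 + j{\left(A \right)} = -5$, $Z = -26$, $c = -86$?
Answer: $\frac{10138}{21} \approx 482.76$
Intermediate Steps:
$j{\left(A \right)} = -12$ ($j{\left(A \right)} = -7 - 5 = -12$)
$C{\left(m \right)} = -168$ ($C{\left(m \right)} = \left(-8\right) 21 = -168$)
$z{\left(D \right)} = - \frac{208}{D}$ ($z{\left(D \right)} = \frac{-122 - 86}{D} = - \frac{208}{D}$)
$E = 484$ ($E = \left(-26 + 4\right)^{2} = \left(-22\right)^{2} = 484$)
$E - z{\left(C{\left(j{\left(3 \right)} \right)} \right)} = 484 - - \frac{208}{-168} = 484 - \left(-208\right) \left(- \frac{1}{168}\right) = 484 - \frac{26}{21} = \frac{10138}{21}$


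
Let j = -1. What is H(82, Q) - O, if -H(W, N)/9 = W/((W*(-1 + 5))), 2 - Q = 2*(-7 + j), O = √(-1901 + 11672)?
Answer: -9/4 - √9771 ≈ -101.10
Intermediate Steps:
O = √9771 ≈ 98.848
Q = 18 (Q = 2 - 2*(-7 - 1) = 2 - 2*(-8) = 2 - 1*(-16) = 2 + 16 = 18)
H(W, N) = -9/4 (H(W, N) = -9*W/(W*(-1 + 5)) = -9*W/(W*4) = -9*W/(4*W) = -9*W*1/(4*W) = -9*¼ = -9/4)
H(82, Q) - O = -9/4 - √9771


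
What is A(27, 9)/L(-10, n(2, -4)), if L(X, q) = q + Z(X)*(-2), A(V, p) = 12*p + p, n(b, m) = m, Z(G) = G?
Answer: 117/16 ≈ 7.3125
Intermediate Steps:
A(V, p) = 13*p
L(X, q) = q - 2*X (L(X, q) = q + X*(-2) = q - 2*X)
A(27, 9)/L(-10, n(2, -4)) = (13*9)/(-4 - 2*(-10)) = 117/(-4 + 20) = 117/16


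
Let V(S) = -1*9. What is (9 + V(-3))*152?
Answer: 0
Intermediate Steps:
V(S) = -9
(9 + V(-3))*152 = (9 - 9)*152 = 0*152 = 0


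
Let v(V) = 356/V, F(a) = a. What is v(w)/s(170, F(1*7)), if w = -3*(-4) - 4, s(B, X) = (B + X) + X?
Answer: 89/368 ≈ 0.24185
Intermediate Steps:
s(B, X) = B + 2*X
w = 8 (w = 12 - 4 = 8)
v(w)/s(170, F(1*7)) = (356/8)/(170 + 2*(1*7)) = (356*(⅛))/(170 + 2*7) = 89/(2*(170 + 14)) = (89/2)/184 = (89/2)*(1/184) = 89/368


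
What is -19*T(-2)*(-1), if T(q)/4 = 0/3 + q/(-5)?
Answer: 152/5 ≈ 30.400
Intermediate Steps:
T(q) = -4*q/5 (T(q) = 4*(0/3 + q/(-5)) = 4*(0*(1/3) + q*(-1/5)) = 4*(0 - q/5) = 4*(-q/5) = -4*q/5)
-19*T(-2)*(-1) = -(-76)*(-2)/5*(-1) = -19*8/5*(-1) = -152/5*(-1) = 152/5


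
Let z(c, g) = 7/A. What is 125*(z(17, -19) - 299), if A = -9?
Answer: -337250/9 ≈ -37472.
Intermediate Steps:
z(c, g) = -7/9 (z(c, g) = 7/(-9) = 7*(-⅑) = -7/9)
125*(z(17, -19) - 299) = 125*(-7/9 - 299) = 125*(-2698/9) = -337250/9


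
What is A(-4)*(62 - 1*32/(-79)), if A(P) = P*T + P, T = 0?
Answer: -19720/79 ≈ -249.62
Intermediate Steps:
A(P) = P (A(P) = P*0 + P = 0 + P = P)
A(-4)*(62 - 1*32/(-79)) = -4*(62 - 1*32/(-79)) = -4*(62 - 32*(-1/79)) = -4*(62 + 32/79) = -4*4930/79 = -19720/79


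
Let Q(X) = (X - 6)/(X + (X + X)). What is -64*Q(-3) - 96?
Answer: -160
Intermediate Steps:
Q(X) = (-6 + X)/(3*X) (Q(X) = (-6 + X)/(X + 2*X) = (-6 + X)/((3*X)) = (-6 + X)*(1/(3*X)) = (-6 + X)/(3*X))
-64*Q(-3) - 96 = -64*(-6 - 3)/(3*(-3)) - 96 = -64*(-1)*(-9)/(3*3) - 96 = -64*1 - 96 = -64 - 96 = -160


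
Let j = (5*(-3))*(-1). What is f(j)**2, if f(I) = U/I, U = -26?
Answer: 676/225 ≈ 3.0044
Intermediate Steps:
j = 15 (j = -15*(-1) = 15)
f(I) = -26/I
f(j)**2 = (-26/15)**2 = 676/225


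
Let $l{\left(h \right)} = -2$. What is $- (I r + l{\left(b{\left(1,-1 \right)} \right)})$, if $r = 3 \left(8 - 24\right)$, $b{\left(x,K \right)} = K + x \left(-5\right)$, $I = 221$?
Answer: $10610$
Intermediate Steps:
$b{\left(x,K \right)} = K - 5 x$
$r = -48$ ($r = 3 \left(8 - 24\right) = 3 \left(-16\right) = -48$)
$- (I r + l{\left(b{\left(1,-1 \right)} \right)}) = - (221 \left(-48\right) - 2) = - (-10608 - 2) = \left(-1\right) \left(-10610\right) = 10610$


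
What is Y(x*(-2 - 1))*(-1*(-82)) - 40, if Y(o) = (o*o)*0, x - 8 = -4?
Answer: -40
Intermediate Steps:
x = 4 (x = 8 - 4 = 4)
Y(o) = 0 (Y(o) = o²*0 = 0)
Y(x*(-2 - 1))*(-1*(-82)) - 40 = 0*(-1*(-82)) - 40 = 0*82 - 40 = 0 - 40 = -40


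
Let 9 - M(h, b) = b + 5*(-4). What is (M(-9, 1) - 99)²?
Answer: 5041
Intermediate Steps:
M(h, b) = 29 - b (M(h, b) = 9 - (b + 5*(-4)) = 9 - (b - 20) = 9 - (-20 + b) = 9 + (20 - b) = 29 - b)
(M(-9, 1) - 99)² = ((29 - 1*1) - 99)² = ((29 - 1) - 99)² = (28 - 99)² = (-71)² = 5041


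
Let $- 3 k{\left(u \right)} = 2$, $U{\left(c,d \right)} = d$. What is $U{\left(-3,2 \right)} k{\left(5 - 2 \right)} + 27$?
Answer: $\frac{77}{3} \approx 25.667$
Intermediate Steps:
$k{\left(u \right)} = - \frac{2}{3}$ ($k{\left(u \right)} = \left(- \frac{1}{3}\right) 2 = - \frac{2}{3}$)
$U{\left(-3,2 \right)} k{\left(5 - 2 \right)} + 27 = 2 \left(- \frac{2}{3}\right) + 27 = - \frac{4}{3} + 27 = \frac{77}{3}$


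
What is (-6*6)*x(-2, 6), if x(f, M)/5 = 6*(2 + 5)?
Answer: -7560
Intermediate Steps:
x(f, M) = 210 (x(f, M) = 5*(6*(2 + 5)) = 5*(6*7) = 5*42 = 210)
(-6*6)*x(-2, 6) = -6*6*210 = -36*210 = -7560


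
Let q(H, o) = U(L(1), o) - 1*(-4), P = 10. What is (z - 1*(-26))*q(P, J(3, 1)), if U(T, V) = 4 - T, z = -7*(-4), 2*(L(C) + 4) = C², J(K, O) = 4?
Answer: 621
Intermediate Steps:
L(C) = -4 + C²/2
z = 28
q(H, o) = 23/2 (q(H, o) = (4 - (-4 + (½)*1²)) - 1*(-4) = (4 - (-4 + (½)*1)) + 4 = (4 - (-4 + ½)) + 4 = (4 - 1*(-7/2)) + 4 = (4 + 7/2) + 4 = 15/2 + 4 = 23/2)
(z - 1*(-26))*q(P, J(3, 1)) = (28 - 1*(-26))*(23/2) = (28 + 26)*(23/2) = 54*(23/2) = 621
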